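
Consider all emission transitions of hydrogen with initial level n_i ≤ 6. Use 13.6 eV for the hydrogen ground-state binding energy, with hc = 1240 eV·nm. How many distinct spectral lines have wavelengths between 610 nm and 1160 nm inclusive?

2

Enumerate all n_i → n_f pairs with 1 ≤ n_f < n_i ≤ 6 and compute λ = 1240 / [13.6·1·(1/n_f² − 1/n_i²)].
Lines falling in [610, 1160] nm: 3→2 (656.5 nm), 6→3 (1094 nm).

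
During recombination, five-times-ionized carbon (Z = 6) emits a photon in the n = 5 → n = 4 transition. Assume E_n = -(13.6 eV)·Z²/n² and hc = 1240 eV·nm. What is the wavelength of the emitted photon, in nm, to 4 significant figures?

For Z = 6 the level energies scale as Z², so the effective Rydberg energy is 13.6 × 36 = 489.6 eV.
ΔE = 489.6 × (1/4² − 1/5²) = 489.6 × 0.02250 = 11.02 eV.
λ = hc/ΔE = 1240 / 11.02 = 112.6 nm.

112.6 nm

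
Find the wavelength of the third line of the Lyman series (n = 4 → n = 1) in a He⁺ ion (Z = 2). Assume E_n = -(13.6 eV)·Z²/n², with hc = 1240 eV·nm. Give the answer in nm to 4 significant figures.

The Lyman series terminates on n_f = 1; the third line has n_i = 1+3 = 4.
ΔE = 54.40 × (1/1² − 1/4²) = 51.00 eV.
λ = 1240 / 51.00 = 24.31 nm.

24.31 nm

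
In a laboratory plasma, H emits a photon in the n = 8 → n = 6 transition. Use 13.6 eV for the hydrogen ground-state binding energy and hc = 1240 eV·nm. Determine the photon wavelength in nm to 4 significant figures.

7503 nm

ΔE = 13.60 × (1/6² − 1/8²) = 13.60 × 0.01215 = 0.1653 eV.
λ = hc/ΔE = 1240 / 0.1653 = 7503 nm.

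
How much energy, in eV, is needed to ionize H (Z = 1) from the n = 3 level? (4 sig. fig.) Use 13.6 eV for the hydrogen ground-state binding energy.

E_3 = −13.60/9 = −1.511 eV, so ionization (to E = 0) requires 1.511 eV.

1.511 eV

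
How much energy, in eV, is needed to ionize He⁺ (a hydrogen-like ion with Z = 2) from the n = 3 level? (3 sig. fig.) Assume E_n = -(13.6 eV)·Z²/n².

E_n = −13.6 Z²/n² = −54.40/n² eV for Z = 2.
E_3 = −54.40/9 = −6.04 eV, so ionization (to E = 0) requires 6.04 eV.

6.04 eV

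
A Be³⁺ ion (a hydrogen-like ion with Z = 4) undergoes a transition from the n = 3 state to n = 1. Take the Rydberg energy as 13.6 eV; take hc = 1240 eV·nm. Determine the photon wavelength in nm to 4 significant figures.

6.411 nm

For Z = 4 the level energies scale as Z², so the effective Rydberg energy is 13.6 × 16 = 217.6 eV.
ΔE = 217.6 × (1/1² − 1/3²) = 217.6 × 0.8889 = 193.4 eV.
λ = hc/ΔE = 1240 / 193.4 = 6.411 nm.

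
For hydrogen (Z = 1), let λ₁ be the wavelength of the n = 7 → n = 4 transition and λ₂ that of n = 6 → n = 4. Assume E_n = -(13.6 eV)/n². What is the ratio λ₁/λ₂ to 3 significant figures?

0.825

λ ∝ 1/ΔE ∝ 1/(1/n_f² − 1/n_i²), and the Z² and hc factors cancel in the ratio.
λ₁/λ₂ = (1/4² − 1/6²)/(1/4² − 1/7²) = 0.03472/0.04209 = 0.825.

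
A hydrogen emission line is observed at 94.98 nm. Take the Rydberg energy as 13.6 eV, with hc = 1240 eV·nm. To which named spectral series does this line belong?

ΔE = 1240/94.98 = 13.06 eV.
This matches 13.6 × (1/1² − 1/5²), so n_f = 1: the Lyman series.

Lyman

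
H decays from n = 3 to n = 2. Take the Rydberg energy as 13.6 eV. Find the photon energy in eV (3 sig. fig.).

E_3 = −13.60/9 = −1.511 eV and E_2 = −13.60/4 = −3.400 eV.
The photon energy is |E_3 − E_2| = 1.89 eV.

1.89 eV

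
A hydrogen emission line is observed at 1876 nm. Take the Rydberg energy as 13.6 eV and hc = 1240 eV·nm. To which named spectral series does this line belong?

Paschen

ΔE = 1240/1876 = 0.6610 eV.
This matches 13.6 × (1/3² − 1/4²), so n_f = 3: the Paschen series.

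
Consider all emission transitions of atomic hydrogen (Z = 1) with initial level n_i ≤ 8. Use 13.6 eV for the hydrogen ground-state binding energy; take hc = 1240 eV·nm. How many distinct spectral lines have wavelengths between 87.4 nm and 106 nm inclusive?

Enumerate all n_i → n_f pairs with 1 ≤ n_f < n_i ≤ 8 and compute λ = 1240 / [13.6·1·(1/n_f² − 1/n_i²)].
Lines falling in [87.4, 106] nm: 8→1 (92.62 nm), 7→1 (93.08 nm), 6→1 (93.78 nm), 5→1 (94.98 nm), 4→1 (97.25 nm), 3→1 (102.6 nm).

6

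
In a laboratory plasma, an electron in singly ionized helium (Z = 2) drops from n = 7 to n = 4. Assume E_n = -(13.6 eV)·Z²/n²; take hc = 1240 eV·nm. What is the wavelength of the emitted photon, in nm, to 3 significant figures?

For Z = 2 the level energies scale as Z², so the effective Rydberg energy is 13.6 × 4 = 54.40 eV.
ΔE = 54.40 × (1/4² − 1/7²) = 54.40 × 0.04209 = 2.290 eV.
λ = hc/ΔE = 1240 / 2.290 = 542 nm.

542 nm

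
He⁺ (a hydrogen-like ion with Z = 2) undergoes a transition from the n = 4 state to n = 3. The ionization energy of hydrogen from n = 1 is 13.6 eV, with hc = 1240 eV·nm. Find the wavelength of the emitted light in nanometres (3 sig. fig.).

469 nm

For Z = 2 the level energies scale as Z², so the effective Rydberg energy is 13.6 × 4 = 54.40 eV.
ΔE = 54.40 × (1/3² − 1/4²) = 54.40 × 0.04861 = 2.644 eV.
λ = hc/ΔE = 1240 / 2.644 = 469 nm.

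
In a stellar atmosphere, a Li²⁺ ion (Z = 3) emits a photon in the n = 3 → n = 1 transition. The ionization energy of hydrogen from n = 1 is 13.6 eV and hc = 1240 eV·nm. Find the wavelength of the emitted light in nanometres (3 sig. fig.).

11.4 nm

For Z = 3 the level energies scale as Z², so the effective Rydberg energy is 13.6 × 9 = 122.4 eV.
ΔE = 122.4 × (1/1² − 1/3²) = 122.4 × 0.8889 = 108.8 eV.
λ = hc/ΔE = 1240 / 108.8 = 11.4 nm.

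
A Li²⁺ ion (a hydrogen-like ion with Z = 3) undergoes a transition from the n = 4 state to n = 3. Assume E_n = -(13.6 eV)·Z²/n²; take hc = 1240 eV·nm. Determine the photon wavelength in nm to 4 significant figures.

For Z = 3 the level energies scale as Z², so the effective Rydberg energy is 13.6 × 9 = 122.4 eV.
ΔE = 122.4 × (1/3² − 1/4²) = 122.4 × 0.04861 = 5.950 eV.
λ = hc/ΔE = 1240 / 5.950 = 208.4 nm.

208.4 nm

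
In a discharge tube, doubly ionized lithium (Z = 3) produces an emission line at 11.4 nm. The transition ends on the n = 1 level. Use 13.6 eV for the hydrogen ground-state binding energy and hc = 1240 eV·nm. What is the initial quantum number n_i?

n_i = 3

The photon energy is ΔE = hc/λ = 1240 / 11.4 = 108.8 eV.
With Z = 3, ΔE = 122.4 × (1/n_f² − 1/n_i²), so 1/n_f² − 1/n_i² = 0.8887.
With n_f = 1: 1/n_i² = 1/1 − 0.8887 = 0.1113, so n_i ≈ 3.00.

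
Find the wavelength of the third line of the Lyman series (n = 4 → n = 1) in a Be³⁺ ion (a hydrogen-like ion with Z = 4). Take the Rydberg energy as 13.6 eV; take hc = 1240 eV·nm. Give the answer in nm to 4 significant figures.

The Lyman series terminates on n_f = 1; the third line has n_i = 1+3 = 4.
ΔE = 217.6 × (1/1² − 1/4²) = 204.0 eV.
λ = 1240 / 204.0 = 6.078 nm.

6.078 nm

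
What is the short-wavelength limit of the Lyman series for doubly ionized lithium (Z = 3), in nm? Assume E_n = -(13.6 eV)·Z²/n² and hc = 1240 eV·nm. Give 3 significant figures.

10.1 nm

The Lyman series has lower level n_f = 1; the series limit corresponds to n_i → ∞.
ΔE_max = 13.6 × 9 / 1² = 122.4 eV.
λ_min = 1240 / 122.4 = 10.1 nm.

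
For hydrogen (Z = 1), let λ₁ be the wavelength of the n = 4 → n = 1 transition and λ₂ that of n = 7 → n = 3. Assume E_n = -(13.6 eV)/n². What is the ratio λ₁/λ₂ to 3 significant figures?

0.0967

λ ∝ 1/ΔE ∝ 1/(1/n_f² − 1/n_i²), and the Z² and hc factors cancel in the ratio.
λ₁/λ₂ = (1/3² − 1/7²)/(1/1² − 1/4²) = 0.09070/0.9375 = 0.0967.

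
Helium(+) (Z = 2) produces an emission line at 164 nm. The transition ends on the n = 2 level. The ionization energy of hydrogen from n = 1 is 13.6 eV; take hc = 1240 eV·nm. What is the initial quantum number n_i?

The photon energy is ΔE = hc/λ = 1240 / 164 = 7.561 eV.
With Z = 2, ΔE = 54.40 × (1/n_f² − 1/n_i²), so 1/n_f² − 1/n_i² = 0.1390.
With n_f = 2: 1/n_i² = 1/4 − 0.1390 = 0.1110, so n_i ≈ 3.00.

n_i = 3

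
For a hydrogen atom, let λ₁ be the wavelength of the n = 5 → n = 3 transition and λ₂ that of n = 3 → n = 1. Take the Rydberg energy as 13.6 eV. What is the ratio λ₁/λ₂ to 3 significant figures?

12.5

λ ∝ 1/ΔE ∝ 1/(1/n_f² − 1/n_i²), and the Z² and hc factors cancel in the ratio.
λ₁/λ₂ = (1/1² − 1/3²)/(1/3² − 1/5²) = 0.8889/0.07111 = 12.5.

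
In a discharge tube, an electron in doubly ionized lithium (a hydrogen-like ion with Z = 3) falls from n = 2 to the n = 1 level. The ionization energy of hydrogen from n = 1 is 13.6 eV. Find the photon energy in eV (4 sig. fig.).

91.80 eV

The Bohr energies scale as Z², so for Z = 3: E_n = −122.4/n² eV.
E_2 = −122.4/4 = −30.60 eV and E_1 = −122.4/1 = −122.4 eV.
The photon energy is |E_2 − E_1| = 91.80 eV.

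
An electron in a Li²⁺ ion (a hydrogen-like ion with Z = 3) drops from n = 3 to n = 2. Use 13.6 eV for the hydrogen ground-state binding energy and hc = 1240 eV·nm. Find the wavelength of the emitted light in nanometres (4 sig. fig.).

For Z = 3 the level energies scale as Z², so the effective Rydberg energy is 13.6 × 9 = 122.4 eV.
ΔE = 122.4 × (1/2² − 1/3²) = 122.4 × 0.1389 = 17.00 eV.
λ = hc/ΔE = 1240 / 17.00 = 72.94 nm.

72.94 nm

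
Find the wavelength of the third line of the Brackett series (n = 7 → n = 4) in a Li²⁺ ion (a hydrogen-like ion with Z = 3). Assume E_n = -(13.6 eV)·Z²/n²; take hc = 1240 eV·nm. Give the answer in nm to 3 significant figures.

241 nm

The Brackett series terminates on n_f = 4; the third line has n_i = 4+3 = 7.
ΔE = 122.4 × (1/4² − 1/7²) = 5.152 eV.
λ = 1240 / 5.152 = 241 nm.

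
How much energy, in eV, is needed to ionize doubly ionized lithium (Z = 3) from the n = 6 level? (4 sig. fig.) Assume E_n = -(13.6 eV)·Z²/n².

3.400 eV

E_n = −13.6 Z²/n² = −122.4/n² eV for Z = 3.
E_6 = −122.4/36 = −3.400 eV, so ionization (to E = 0) requires 3.400 eV.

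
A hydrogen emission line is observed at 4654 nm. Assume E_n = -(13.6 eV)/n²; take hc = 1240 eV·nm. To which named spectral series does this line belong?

Pfund

ΔE = 1240/4654 = 0.2664 eV.
This matches 13.6 × (1/5² − 1/7²), so n_f = 5: the Pfund series.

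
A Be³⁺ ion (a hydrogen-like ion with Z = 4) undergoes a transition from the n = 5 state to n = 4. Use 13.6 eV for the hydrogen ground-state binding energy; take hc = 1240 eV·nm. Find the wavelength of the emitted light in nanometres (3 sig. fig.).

253 nm

For Z = 4 the level energies scale as Z², so the effective Rydberg energy is 13.6 × 16 = 217.6 eV.
ΔE = 217.6 × (1/4² − 1/5²) = 217.6 × 0.02250 = 4.896 eV.
λ = hc/ΔE = 1240 / 4.896 = 253 nm.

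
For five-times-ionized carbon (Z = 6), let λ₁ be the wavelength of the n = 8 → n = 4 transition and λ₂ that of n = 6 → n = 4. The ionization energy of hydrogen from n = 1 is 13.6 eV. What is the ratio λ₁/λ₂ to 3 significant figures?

0.741

λ ∝ 1/ΔE ∝ 1/(1/n_f² − 1/n_i²), and the Z² and hc factors cancel in the ratio.
λ₁/λ₂ = (1/4² − 1/6²)/(1/4² − 1/8²) = 0.03472/0.04688 = 0.741.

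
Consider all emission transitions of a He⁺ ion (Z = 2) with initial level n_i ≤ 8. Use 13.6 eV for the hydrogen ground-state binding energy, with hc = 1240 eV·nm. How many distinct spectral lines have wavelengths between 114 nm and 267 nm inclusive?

4

Enumerate all n_i → n_f pairs with 1 ≤ n_f < n_i ≤ 8 and compute λ = 1240 / [13.6·4·(1/n_f² − 1/n_i²)].
Lines falling in [114, 267] nm: 4→2 (121.6 nm), 3→2 (164.1 nm), 8→3 (238.7 nm), 7→3 (251.3 nm).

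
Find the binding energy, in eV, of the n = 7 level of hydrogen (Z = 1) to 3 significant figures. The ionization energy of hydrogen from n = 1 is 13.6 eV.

E_7 = −13.60/49 = −0.278 eV, so ionization (to E = 0) requires 0.278 eV.

0.278 eV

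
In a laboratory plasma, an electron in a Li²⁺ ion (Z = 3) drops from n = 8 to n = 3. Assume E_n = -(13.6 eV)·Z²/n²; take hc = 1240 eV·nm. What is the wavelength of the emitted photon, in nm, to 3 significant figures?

For Z = 3 the level energies scale as Z², so the effective Rydberg energy is 13.6 × 9 = 122.4 eV.
ΔE = 122.4 × (1/3² − 1/8²) = 122.4 × 0.09549 = 11.69 eV.
λ = hc/ΔE = 1240 / 11.69 = 106 nm.

106 nm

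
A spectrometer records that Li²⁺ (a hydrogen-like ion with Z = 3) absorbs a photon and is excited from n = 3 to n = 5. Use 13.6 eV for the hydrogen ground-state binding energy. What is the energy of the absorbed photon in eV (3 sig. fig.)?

8.70 eV

The Bohr energies scale as Z², so for Z = 3: E_n = −122.4/n² eV.
E_5 = −122.4/25 = −4.896 eV and E_3 = −122.4/9 = −13.60 eV.
The photon energy is |E_5 − E_3| = 8.70 eV.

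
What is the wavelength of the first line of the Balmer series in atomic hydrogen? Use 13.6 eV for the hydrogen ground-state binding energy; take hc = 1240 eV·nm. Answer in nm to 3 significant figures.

The Balmer series terminates on n_f = 2; the first line has n_i = 2+1 = 3.
ΔE = 13.60 × (1/2² − 1/3²) = 1.889 eV.
λ = 1240 / 1.889 = 656 nm.

656 nm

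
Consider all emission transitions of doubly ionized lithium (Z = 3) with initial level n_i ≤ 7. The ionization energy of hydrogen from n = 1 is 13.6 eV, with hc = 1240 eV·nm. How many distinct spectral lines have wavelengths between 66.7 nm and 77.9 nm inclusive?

Enumerate all n_i → n_f pairs with 1 ≤ n_f < n_i ≤ 7 and compute λ = 1240 / [13.6·9·(1/n_f² − 1/n_i²)].
Lines falling in [66.7, 77.9] nm: 3→2 (72.94 nm).

1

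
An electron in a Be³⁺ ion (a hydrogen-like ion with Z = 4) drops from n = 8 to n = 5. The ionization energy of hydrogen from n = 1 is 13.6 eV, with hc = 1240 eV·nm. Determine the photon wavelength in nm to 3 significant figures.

234 nm

For Z = 4 the level energies scale as Z², so the effective Rydberg energy is 13.6 × 16 = 217.6 eV.
ΔE = 217.6 × (1/5² − 1/8²) = 217.6 × 0.02438 = 5.304 eV.
λ = hc/ΔE = 1240 / 5.304 = 234 nm.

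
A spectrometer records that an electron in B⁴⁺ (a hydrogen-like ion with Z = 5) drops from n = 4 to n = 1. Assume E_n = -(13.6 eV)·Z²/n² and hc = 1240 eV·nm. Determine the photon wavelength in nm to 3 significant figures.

3.89 nm

For Z = 5 the level energies scale as Z², so the effective Rydberg energy is 13.6 × 25 = 340.0 eV.
ΔE = 340.0 × (1/1² − 1/4²) = 340.0 × 0.9375 = 318.8 eV.
λ = hc/ΔE = 1240 / 318.8 = 3.89 nm.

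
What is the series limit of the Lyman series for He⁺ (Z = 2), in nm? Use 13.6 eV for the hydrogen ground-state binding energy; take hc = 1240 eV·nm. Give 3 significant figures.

22.8 nm

The Lyman series has lower level n_f = 1; the series limit corresponds to n_i → ∞.
ΔE_max = 13.6 × 4 / 1² = 54.40 eV.
λ_min = 1240 / 54.40 = 22.8 nm.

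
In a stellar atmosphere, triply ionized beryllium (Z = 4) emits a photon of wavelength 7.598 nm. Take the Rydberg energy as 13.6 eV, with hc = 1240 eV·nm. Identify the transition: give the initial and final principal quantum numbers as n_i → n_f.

The photon energy is ΔE = hc/λ = 1240 / 7.598 = 163.2 eV.
With Z = 4, ΔE = 217.6 × (1/n_f² − 1/n_i²), so 1/n_f² − 1/n_i² = 0.7500.
Trying n_f = 1 gives 1/n_i² = 0.2500, i.e. n_i ≈ 2; this pair matches.

n_i = 2, n_f = 1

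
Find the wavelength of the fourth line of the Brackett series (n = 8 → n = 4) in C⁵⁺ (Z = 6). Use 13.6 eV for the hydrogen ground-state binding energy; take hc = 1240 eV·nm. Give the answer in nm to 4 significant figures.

The Brackett series terminates on n_f = 4; the fourth line has n_i = 4+4 = 8.
ΔE = 489.6 × (1/4² − 1/8²) = 22.95 eV.
λ = 1240 / 22.95 = 54.03 nm.

54.03 nm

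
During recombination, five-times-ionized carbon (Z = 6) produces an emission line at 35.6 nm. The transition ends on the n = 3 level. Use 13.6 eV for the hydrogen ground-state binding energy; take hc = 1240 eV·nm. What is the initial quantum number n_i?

n_i = 5

The photon energy is ΔE = hc/λ = 1240 / 35.6 = 34.83 eV.
With Z = 6, ΔE = 489.6 × (1/n_f² − 1/n_i²), so 1/n_f² − 1/n_i² = 0.07114.
With n_f = 3: 1/n_i² = 1/9 − 0.07114 = 0.03997, so n_i ≈ 5.00.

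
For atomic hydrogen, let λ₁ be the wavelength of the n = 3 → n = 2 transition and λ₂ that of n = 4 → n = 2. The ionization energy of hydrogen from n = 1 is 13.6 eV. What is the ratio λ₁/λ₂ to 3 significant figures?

1.35

λ ∝ 1/ΔE ∝ 1/(1/n_f² − 1/n_i²), and the Z² and hc factors cancel in the ratio.
λ₁/λ₂ = (1/2² − 1/4²)/(1/2² − 1/3²) = 0.1875/0.1389 = 1.35.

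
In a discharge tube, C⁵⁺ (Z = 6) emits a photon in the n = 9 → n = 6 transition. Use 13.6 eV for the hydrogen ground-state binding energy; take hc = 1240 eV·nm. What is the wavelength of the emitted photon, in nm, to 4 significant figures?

For Z = 6 the level energies scale as Z², so the effective Rydberg energy is 13.6 × 36 = 489.6 eV.
ΔE = 489.6 × (1/6² − 1/9²) = 489.6 × 0.01543 = 7.556 eV.
λ = hc/ΔE = 1240 / 7.556 = 164.1 nm.

164.1 nm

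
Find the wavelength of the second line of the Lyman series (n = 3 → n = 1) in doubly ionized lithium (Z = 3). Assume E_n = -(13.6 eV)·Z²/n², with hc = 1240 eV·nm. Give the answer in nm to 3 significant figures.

11.4 nm

The Lyman series terminates on n_f = 1; the second line has n_i = 1+2 = 3.
ΔE = 122.4 × (1/1² − 1/3²) = 108.8 eV.
λ = 1240 / 108.8 = 11.4 nm.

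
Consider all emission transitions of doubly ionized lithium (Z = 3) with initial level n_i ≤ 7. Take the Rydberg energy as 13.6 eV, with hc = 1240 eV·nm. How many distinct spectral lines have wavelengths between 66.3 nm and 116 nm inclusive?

Enumerate all n_i → n_f pairs with 1 ≤ n_f < n_i ≤ 7 and compute λ = 1240 / [13.6·9·(1/n_f² − 1/n_i²)].
Lines falling in [66.3, 116] nm: 3→2 (72.94 nm), 7→3 (111.7 nm).

2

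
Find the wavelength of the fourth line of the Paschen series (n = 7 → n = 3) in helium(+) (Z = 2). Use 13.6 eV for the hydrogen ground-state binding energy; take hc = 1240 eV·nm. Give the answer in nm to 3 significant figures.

251 nm

The Paschen series terminates on n_f = 3; the fourth line has n_i = 3+4 = 7.
ΔE = 54.40 × (1/3² − 1/7²) = 4.934 eV.
λ = 1240 / 4.934 = 251 nm.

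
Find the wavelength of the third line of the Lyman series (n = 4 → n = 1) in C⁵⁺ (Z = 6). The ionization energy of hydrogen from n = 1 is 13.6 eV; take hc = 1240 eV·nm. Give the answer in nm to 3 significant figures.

2.70 nm

The Lyman series terminates on n_f = 1; the third line has n_i = 1+3 = 4.
ΔE = 489.6 × (1/1² − 1/4²) = 459.0 eV.
λ = 1240 / 459.0 = 2.70 nm.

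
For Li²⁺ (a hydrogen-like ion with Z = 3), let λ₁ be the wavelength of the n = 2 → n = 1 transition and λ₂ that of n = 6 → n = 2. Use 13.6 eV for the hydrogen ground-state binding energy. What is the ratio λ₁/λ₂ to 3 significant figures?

0.296

λ ∝ 1/ΔE ∝ 1/(1/n_f² − 1/n_i²), and the Z² and hc factors cancel in the ratio.
λ₁/λ₂ = (1/2² − 1/6²)/(1/1² − 1/2²) = 0.2222/0.7500 = 0.296.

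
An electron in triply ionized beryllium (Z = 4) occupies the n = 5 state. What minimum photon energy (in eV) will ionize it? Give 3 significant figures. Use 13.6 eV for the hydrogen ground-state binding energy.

8.70 eV

E_n = −13.6 Z²/n² = −217.6/n² eV for Z = 4.
E_5 = −217.6/25 = −8.70 eV, so ionization (to E = 0) requires 8.70 eV.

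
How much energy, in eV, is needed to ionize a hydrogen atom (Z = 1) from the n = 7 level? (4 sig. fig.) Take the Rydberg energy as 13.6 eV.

0.2776 eV

E_7 = −13.60/49 = −0.2776 eV, so ionization (to E = 0) requires 0.2776 eV.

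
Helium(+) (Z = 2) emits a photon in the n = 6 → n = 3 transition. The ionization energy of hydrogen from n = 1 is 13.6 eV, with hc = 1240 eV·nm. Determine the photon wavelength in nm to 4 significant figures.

273.5 nm

For Z = 2 the level energies scale as Z², so the effective Rydberg energy is 13.6 × 4 = 54.40 eV.
ΔE = 54.40 × (1/3² − 1/6²) = 54.40 × 0.08333 = 4.533 eV.
λ = hc/ΔE = 1240 / 4.533 = 273.5 nm.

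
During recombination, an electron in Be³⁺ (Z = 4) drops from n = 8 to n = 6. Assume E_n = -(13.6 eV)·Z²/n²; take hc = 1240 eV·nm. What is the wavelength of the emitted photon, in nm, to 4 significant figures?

For Z = 4 the level energies scale as Z², so the effective Rydberg energy is 13.6 × 16 = 217.6 eV.
ΔE = 217.6 × (1/6² − 1/8²) = 217.6 × 0.01215 = 2.644 eV.
λ = hc/ΔE = 1240 / 2.644 = 468.9 nm.

468.9 nm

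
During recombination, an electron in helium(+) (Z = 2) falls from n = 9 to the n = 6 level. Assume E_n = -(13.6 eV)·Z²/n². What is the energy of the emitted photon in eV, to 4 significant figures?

0.8395 eV

The Bohr energies scale as Z², so for Z = 2: E_n = −54.40/n² eV.
E_9 = −54.40/81 = −0.6716 eV and E_6 = −54.40/36 = −1.511 eV.
The photon energy is |E_9 − E_6| = 0.8395 eV.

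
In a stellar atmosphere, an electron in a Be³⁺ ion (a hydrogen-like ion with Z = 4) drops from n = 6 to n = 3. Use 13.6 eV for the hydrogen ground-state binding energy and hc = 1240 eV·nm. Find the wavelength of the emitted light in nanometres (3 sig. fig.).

For Z = 4 the level energies scale as Z², so the effective Rydberg energy is 13.6 × 16 = 217.6 eV.
ΔE = 217.6 × (1/3² − 1/6²) = 217.6 × 0.08333 = 18.13 eV.
λ = hc/ΔE = 1240 / 18.13 = 68.4 nm.

68.4 nm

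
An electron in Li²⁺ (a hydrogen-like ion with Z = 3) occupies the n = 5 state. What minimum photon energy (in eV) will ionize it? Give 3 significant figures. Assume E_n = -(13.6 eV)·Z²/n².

E_n = −13.6 Z²/n² = −122.4/n² eV for Z = 3.
E_5 = −122.4/25 = −4.90 eV, so ionization (to E = 0) requires 4.90 eV.

4.90 eV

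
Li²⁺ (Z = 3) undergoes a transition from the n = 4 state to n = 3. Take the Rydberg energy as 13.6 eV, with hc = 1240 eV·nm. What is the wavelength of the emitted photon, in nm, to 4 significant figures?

For Z = 3 the level energies scale as Z², so the effective Rydberg energy is 13.6 × 9 = 122.4 eV.
ΔE = 122.4 × (1/3² − 1/4²) = 122.4 × 0.04861 = 5.950 eV.
λ = hc/ΔE = 1240 / 5.950 = 208.4 nm.

208.4 nm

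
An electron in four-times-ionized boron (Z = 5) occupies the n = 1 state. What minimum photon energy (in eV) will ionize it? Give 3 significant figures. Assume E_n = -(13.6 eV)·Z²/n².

E_n = −13.6 Z²/n² = −340.0/n² eV for Z = 5.
E_1 = −340.0/1 = −340 eV, so ionization (to E = 0) requires 340 eV.

340 eV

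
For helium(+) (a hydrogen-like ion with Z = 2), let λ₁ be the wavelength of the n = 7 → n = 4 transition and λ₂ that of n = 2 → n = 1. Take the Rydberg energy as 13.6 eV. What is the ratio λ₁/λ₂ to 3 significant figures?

17.8

λ ∝ 1/ΔE ∝ 1/(1/n_f² − 1/n_i²), and the Z² and hc factors cancel in the ratio.
λ₁/λ₂ = (1/1² − 1/2²)/(1/4² − 1/7²) = 0.7500/0.04209 = 17.8.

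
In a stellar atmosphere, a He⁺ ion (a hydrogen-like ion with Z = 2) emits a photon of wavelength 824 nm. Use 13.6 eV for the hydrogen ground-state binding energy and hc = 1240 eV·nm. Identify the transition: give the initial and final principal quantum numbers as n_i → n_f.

n_i = 9, n_f = 5

The photon energy is ΔE = hc/λ = 1240 / 824 = 1.505 eV.
With Z = 2, ΔE = 54.40 × (1/n_f² − 1/n_i²), so 1/n_f² − 1/n_i² = 0.02766.
Trying n_f = 5 gives 1/n_i² = 0.01234, i.e. n_i ≈ 9; this pair matches.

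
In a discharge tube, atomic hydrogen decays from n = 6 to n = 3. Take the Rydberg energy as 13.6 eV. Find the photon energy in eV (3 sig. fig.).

E_6 = −13.60/36 = −0.3778 eV and E_3 = −13.60/9 = −1.511 eV.
The photon energy is |E_6 − E_3| = 1.13 eV.

1.13 eV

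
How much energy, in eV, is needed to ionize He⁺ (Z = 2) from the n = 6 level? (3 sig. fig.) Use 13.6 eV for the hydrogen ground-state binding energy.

E_n = −13.6 Z²/n² = −54.40/n² eV for Z = 2.
E_6 = −54.40/36 = −1.51 eV, so ionization (to E = 0) requires 1.51 eV.

1.51 eV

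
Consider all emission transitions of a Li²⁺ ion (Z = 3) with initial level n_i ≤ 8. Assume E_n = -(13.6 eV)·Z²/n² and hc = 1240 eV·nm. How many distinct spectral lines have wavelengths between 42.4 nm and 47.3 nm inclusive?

3

Enumerate all n_i → n_f pairs with 1 ≤ n_f < n_i ≤ 8 and compute λ = 1240 / [13.6·9·(1/n_f² − 1/n_i²)].
Lines falling in [42.4, 47.3] nm: 8→2 (43.22 nm), 7→2 (44.12 nm), 6→2 (45.59 nm).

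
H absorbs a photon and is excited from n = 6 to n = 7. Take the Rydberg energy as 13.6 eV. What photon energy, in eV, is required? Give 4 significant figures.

E_7 = −13.60/49 = −0.2776 eV and E_6 = −13.60/36 = −0.3778 eV.
The photon energy is |E_7 − E_6| = 0.1002 eV.

0.1002 eV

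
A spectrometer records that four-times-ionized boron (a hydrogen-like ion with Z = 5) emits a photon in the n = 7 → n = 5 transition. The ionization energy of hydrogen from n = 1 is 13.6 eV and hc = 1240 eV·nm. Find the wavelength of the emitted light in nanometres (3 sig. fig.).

For Z = 5 the level energies scale as Z², so the effective Rydberg energy is 13.6 × 25 = 340.0 eV.
ΔE = 340.0 × (1/5² − 1/7²) = 340.0 × 0.01959 = 6.661 eV.
λ = hc/ΔE = 1240 / 6.661 = 186 nm.

186 nm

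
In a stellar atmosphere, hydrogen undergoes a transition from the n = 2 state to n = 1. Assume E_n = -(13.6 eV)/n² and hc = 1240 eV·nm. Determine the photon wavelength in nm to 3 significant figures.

122 nm

ΔE = 13.60 × (1/1² − 1/2²) = 13.60 × 0.7500 = 10.20 eV.
λ = hc/ΔE = 1240 / 10.20 = 122 nm.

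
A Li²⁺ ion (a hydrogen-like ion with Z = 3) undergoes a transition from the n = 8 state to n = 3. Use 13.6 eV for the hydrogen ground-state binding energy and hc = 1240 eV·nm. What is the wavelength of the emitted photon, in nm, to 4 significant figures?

For Z = 3 the level energies scale as Z², so the effective Rydberg energy is 13.6 × 9 = 122.4 eV.
ΔE = 122.4 × (1/3² − 1/8²) = 122.4 × 0.09549 = 11.69 eV.
λ = hc/ΔE = 1240 / 11.69 = 106.1 nm.

106.1 nm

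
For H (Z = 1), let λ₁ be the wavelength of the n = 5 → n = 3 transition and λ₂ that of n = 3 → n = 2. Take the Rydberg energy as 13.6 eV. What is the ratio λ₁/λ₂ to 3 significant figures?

1.95

λ ∝ 1/ΔE ∝ 1/(1/n_f² − 1/n_i²), and the Z² and hc factors cancel in the ratio.
λ₁/λ₂ = (1/2² − 1/3²)/(1/3² − 1/5²) = 0.1389/0.07111 = 1.95.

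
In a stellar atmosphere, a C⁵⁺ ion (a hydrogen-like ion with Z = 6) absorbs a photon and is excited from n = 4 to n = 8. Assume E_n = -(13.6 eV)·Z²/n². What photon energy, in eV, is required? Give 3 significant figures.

The Bohr energies scale as Z², so for Z = 6: E_n = −489.6/n² eV.
E_8 = −489.6/64 = −7.650 eV and E_4 = −489.6/16 = −30.60 eV.
The photon energy is |E_8 − E_4| = 23.0 eV.

23.0 eV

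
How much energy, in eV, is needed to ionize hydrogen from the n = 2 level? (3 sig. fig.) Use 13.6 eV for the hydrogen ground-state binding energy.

3.40 eV

E_2 = −13.60/4 = −3.40 eV, so ionization (to E = 0) requires 3.40 eV.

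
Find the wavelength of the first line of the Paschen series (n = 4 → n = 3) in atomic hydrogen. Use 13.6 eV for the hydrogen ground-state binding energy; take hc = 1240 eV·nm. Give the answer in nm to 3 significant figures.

The Paschen series terminates on n_f = 3; the first line has n_i = 3+1 = 4.
ΔE = 13.60 × (1/3² − 1/4²) = 0.6611 eV.
λ = 1240 / 0.6611 = 1880 nm.

1880 nm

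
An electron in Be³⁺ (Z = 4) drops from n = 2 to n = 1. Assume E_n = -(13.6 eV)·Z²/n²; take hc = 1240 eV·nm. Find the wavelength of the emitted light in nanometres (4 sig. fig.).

7.598 nm

For Z = 4 the level energies scale as Z², so the effective Rydberg energy is 13.6 × 16 = 217.6 eV.
ΔE = 217.6 × (1/1² − 1/2²) = 217.6 × 0.7500 = 163.2 eV.
λ = hc/ΔE = 1240 / 163.2 = 7.598 nm.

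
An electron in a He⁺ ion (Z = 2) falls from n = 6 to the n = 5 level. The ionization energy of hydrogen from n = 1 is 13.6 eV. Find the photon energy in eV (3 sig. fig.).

0.665 eV

The Bohr energies scale as Z², so for Z = 2: E_n = −54.40/n² eV.
E_6 = −54.40/36 = −1.511 eV and E_5 = −54.40/25 = −2.176 eV.
The photon energy is |E_6 − E_5| = 0.665 eV.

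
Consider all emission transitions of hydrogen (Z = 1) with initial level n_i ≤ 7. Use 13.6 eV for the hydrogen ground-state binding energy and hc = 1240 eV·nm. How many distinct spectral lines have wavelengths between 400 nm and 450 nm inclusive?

Enumerate all n_i → n_f pairs with 1 ≤ n_f < n_i ≤ 7 and compute λ = 1240 / [13.6·1·(1/n_f² − 1/n_i²)].
Lines falling in [400, 450] nm: 6→2 (410.3 nm), 5→2 (434.2 nm).

2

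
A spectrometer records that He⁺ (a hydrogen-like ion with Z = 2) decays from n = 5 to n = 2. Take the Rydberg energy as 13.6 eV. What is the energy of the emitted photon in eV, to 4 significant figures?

The Bohr energies scale as Z², so for Z = 2: E_n = −54.40/n² eV.
E_5 = −54.40/25 = −2.176 eV and E_2 = −54.40/4 = −13.60 eV.
The photon energy is |E_5 − E_2| = 11.42 eV.

11.42 eV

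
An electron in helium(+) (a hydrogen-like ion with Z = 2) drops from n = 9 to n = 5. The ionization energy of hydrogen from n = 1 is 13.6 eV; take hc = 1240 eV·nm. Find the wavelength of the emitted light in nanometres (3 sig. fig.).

824 nm

For Z = 2 the level energies scale as Z², so the effective Rydberg energy is 13.6 × 4 = 54.40 eV.
ΔE = 54.40 × (1/5² − 1/9²) = 54.40 × 0.02765 = 1.504 eV.
λ = hc/ΔE = 1240 / 1.504 = 824 nm.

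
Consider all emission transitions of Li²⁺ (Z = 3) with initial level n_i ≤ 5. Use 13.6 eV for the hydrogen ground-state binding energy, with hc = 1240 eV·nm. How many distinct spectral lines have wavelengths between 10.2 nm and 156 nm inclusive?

8

Enumerate all n_i → n_f pairs with 1 ≤ n_f < n_i ≤ 5 and compute λ = 1240 / [13.6·9·(1/n_f² − 1/n_i²)].
Lines falling in [10.2, 156] nm: 5→1 (10.55 nm), 4→1 (10.81 nm), 3→1 (11.40 nm), 2→1 (13.51 nm), 5→2 (48.24 nm), 4→2 (54.03 nm), 3→2 (72.94 nm), 5→3 (142.5 nm).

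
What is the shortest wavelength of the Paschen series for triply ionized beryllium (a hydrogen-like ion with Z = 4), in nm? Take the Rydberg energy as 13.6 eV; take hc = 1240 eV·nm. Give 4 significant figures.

51.29 nm

The Paschen series has lower level n_f = 3; the series limit corresponds to n_i → ∞.
ΔE_max = 13.6 × 16 / 3² = 24.18 eV.
λ_min = 1240 / 24.18 = 51.29 nm.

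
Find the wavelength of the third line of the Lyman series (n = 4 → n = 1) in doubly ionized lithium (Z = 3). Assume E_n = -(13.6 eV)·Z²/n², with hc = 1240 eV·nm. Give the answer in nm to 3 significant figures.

The Lyman series terminates on n_f = 1; the third line has n_i = 1+3 = 4.
ΔE = 122.4 × (1/1² − 1/4²) = 114.8 eV.
λ = 1240 / 114.8 = 10.8 nm.

10.8 nm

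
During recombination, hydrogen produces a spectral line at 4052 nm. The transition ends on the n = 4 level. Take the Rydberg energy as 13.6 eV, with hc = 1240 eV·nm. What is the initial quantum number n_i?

n_i = 5

The photon energy is ΔE = hc/λ = 1240 / 4052 = 0.3060 eV.
With Z = 1, ΔE = 13.60 × (1/n_f² − 1/n_i²), so 1/n_f² − 1/n_i² = 0.02250.
With n_f = 4: 1/n_i² = 1/16 − 0.02250 = 0.04000, so n_i ≈ 5.00.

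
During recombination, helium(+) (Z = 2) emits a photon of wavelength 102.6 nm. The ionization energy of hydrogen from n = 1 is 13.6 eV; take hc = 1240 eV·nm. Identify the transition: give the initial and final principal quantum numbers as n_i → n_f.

The photon energy is ΔE = hc/λ = 1240 / 102.6 = 12.09 eV.
With Z = 2, ΔE = 54.40 × (1/n_f² − 1/n_i²), so 1/n_f² − 1/n_i² = 0.2222.
Trying n_f = 2 gives 1/n_i² = 0.02784, i.e. n_i ≈ 6; this pair matches.

n_i = 6, n_f = 2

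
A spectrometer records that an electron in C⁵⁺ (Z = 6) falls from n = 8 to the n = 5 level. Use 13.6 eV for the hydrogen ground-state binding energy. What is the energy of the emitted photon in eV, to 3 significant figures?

The Bohr energies scale as Z², so for Z = 6: E_n = −489.6/n² eV.
E_8 = −489.6/64 = −7.650 eV and E_5 = −489.6/25 = −19.58 eV.
The photon energy is |E_8 − E_5| = 11.9 eV.

11.9 eV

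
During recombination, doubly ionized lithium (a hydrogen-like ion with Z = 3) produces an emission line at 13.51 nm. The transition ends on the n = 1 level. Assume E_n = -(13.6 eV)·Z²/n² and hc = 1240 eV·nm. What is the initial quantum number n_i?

The photon energy is ΔE = hc/λ = 1240 / 13.51 = 91.78 eV.
With Z = 3, ΔE = 122.4 × (1/n_f² − 1/n_i²), so 1/n_f² − 1/n_i² = 0.7499.
With n_f = 1: 1/n_i² = 1/1 − 0.7499 = 0.2501, so n_i ≈ 2.00.

n_i = 2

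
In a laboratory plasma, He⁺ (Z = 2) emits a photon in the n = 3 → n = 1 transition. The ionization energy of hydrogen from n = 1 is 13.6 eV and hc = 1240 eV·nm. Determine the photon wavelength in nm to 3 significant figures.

For Z = 2 the level energies scale as Z², so the effective Rydberg energy is 13.6 × 4 = 54.40 eV.
ΔE = 54.40 × (1/1² − 1/3²) = 54.40 × 0.8889 = 48.36 eV.
λ = hc/ΔE = 1240 / 48.36 = 25.6 nm.

25.6 nm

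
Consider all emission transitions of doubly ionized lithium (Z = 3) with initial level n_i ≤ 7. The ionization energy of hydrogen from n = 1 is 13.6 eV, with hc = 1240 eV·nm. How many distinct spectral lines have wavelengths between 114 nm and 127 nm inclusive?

1

Enumerate all n_i → n_f pairs with 1 ≤ n_f < n_i ≤ 7 and compute λ = 1240 / [13.6·9·(1/n_f² − 1/n_i²)].
Lines falling in [114, 127] nm: 6→3 (121.6 nm).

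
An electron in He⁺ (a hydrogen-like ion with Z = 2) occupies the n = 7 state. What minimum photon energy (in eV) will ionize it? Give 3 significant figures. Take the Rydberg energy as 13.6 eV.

E_n = −13.6 Z²/n² = −54.40/n² eV for Z = 2.
E_7 = −54.40/49 = −1.11 eV, so ionization (to E = 0) requires 1.11 eV.

1.11 eV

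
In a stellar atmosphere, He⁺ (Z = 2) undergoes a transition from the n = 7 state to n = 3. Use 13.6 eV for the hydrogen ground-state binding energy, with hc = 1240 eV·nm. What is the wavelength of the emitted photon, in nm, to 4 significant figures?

For Z = 2 the level energies scale as Z², so the effective Rydberg energy is 13.6 × 4 = 54.40 eV.
ΔE = 54.40 × (1/3² − 1/7²) = 54.40 × 0.09070 = 4.934 eV.
λ = hc/ΔE = 1240 / 4.934 = 251.3 nm.

251.3 nm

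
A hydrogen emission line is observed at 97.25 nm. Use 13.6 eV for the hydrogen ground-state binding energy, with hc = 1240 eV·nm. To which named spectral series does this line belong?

Lyman

ΔE = 1240/97.25 = 12.75 eV.
This matches 13.6 × (1/1² − 1/4²), so n_f = 1: the Lyman series.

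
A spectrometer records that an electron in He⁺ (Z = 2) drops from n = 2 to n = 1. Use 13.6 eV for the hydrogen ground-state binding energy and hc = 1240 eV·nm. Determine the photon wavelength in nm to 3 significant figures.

For Z = 2 the level energies scale as Z², so the effective Rydberg energy is 13.6 × 4 = 54.40 eV.
ΔE = 54.40 × (1/1² − 1/2²) = 54.40 × 0.7500 = 40.80 eV.
λ = hc/ΔE = 1240 / 40.80 = 30.4 nm.

30.4 nm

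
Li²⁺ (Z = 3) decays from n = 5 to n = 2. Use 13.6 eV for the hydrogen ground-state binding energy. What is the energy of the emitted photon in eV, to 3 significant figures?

The Bohr energies scale as Z², so for Z = 3: E_n = −122.4/n² eV.
E_5 = −122.4/25 = −4.896 eV and E_2 = −122.4/4 = −30.60 eV.
The photon energy is |E_5 − E_2| = 25.7 eV.

25.7 eV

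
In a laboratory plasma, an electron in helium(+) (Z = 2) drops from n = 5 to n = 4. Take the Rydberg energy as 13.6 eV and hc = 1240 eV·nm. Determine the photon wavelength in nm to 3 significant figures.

For Z = 2 the level energies scale as Z², so the effective Rydberg energy is 13.6 × 4 = 54.40 eV.
ΔE = 54.40 × (1/4² − 1/5²) = 54.40 × 0.02250 = 1.224 eV.
λ = hc/ΔE = 1240 / 1.224 = 1010 nm.

1010 nm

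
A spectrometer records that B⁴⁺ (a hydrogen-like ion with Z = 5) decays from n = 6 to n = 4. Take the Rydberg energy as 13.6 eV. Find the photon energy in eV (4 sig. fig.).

11.81 eV

The Bohr energies scale as Z², so for Z = 5: E_n = −340.0/n² eV.
E_6 = −340.0/36 = −9.444 eV and E_4 = −340.0/16 = −21.25 eV.
The photon energy is |E_6 − E_4| = 11.81 eV.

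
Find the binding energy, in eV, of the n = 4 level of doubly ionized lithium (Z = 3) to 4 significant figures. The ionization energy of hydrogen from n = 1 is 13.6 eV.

7.650 eV

E_n = −13.6 Z²/n² = −122.4/n² eV for Z = 3.
E_4 = −122.4/16 = −7.650 eV, so ionization (to E = 0) requires 7.650 eV.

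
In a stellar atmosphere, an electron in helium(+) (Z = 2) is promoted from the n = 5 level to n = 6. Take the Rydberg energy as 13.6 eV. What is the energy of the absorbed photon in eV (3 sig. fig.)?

0.665 eV

The Bohr energies scale as Z², so for Z = 2: E_n = −54.40/n² eV.
E_6 = −54.40/36 = −1.511 eV and E_5 = −54.40/25 = −2.176 eV.
The photon energy is |E_6 − E_5| = 0.665 eV.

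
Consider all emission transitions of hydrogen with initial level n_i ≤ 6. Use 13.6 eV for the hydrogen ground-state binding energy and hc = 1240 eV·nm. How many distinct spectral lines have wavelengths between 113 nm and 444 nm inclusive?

Enumerate all n_i → n_f pairs with 1 ≤ n_f < n_i ≤ 6 and compute λ = 1240 / [13.6·1·(1/n_f² − 1/n_i²)].
Lines falling in [113, 444] nm: 2→1 (121.6 nm), 6→2 (410.3 nm), 5→2 (434.2 nm).

3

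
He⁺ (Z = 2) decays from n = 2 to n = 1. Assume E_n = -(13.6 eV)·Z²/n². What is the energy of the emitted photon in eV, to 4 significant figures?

The Bohr energies scale as Z², so for Z = 2: E_n = −54.40/n² eV.
E_2 = −54.40/4 = −13.60 eV and E_1 = −54.40/1 = −54.40 eV.
The photon energy is |E_2 − E_1| = 40.80 eV.

40.80 eV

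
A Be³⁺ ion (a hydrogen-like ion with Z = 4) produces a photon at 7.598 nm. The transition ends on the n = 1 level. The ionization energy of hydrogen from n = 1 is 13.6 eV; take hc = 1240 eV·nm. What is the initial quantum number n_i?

The photon energy is ΔE = hc/λ = 1240 / 7.598 = 163.2 eV.
With Z = 4, ΔE = 217.6 × (1/n_f² − 1/n_i²), so 1/n_f² − 1/n_i² = 0.7500.
With n_f = 1: 1/n_i² = 1/1 − 0.7500 = 0.2500, so n_i ≈ 2.00.

n_i = 2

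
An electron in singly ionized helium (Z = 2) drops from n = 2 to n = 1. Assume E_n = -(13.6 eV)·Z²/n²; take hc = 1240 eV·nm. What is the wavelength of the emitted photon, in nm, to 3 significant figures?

30.4 nm

For Z = 2 the level energies scale as Z², so the effective Rydberg energy is 13.6 × 4 = 54.40 eV.
ΔE = 54.40 × (1/1² − 1/2²) = 54.40 × 0.7500 = 40.80 eV.
λ = hc/ΔE = 1240 / 40.80 = 30.4 nm.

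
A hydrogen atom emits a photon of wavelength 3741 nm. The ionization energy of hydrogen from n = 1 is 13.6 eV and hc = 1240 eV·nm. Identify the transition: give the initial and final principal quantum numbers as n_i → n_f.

n_i = 8, n_f = 5

The photon energy is ΔE = hc/λ = 1240 / 3741 = 0.3315 eV.
With Z = 1, ΔE = 13.60 × (1/n_f² − 1/n_i²), so 1/n_f² − 1/n_i² = 0.02437.
Trying n_f = 5 gives 1/n_i² = 0.01563, i.e. n_i ≈ 8; this pair matches.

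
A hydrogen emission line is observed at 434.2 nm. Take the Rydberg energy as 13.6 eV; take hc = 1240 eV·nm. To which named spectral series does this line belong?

ΔE = 1240/434.2 = 2.856 eV.
This matches 13.6 × (1/2² − 1/5²), so n_f = 2: the Balmer series.

Balmer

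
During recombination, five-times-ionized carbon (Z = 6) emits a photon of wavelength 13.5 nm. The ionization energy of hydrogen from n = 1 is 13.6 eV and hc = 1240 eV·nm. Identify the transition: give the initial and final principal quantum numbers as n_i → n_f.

The photon energy is ΔE = hc/λ = 1240 / 13.5 = 91.85 eV.
With Z = 6, ΔE = 489.6 × (1/n_f² − 1/n_i²), so 1/n_f² − 1/n_i² = 0.1876.
Trying n_f = 2 gives 1/n_i² = 0.06239, i.e. n_i ≈ 4; this pair matches.

n_i = 4, n_f = 2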